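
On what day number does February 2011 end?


Month: February
Year: 2011
2011 is not a leap year
February has 28 days
Total: 28 days

28


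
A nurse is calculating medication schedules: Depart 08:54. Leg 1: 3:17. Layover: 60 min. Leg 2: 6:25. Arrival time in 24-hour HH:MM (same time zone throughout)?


Depart: 08:54
Leg 1: +197 min -> 12:11
Layover: +60 min -> 13:11
Leg 2: +385 min -> 19:36
Total travel: 642 minutes = 10h 42m
Arrival: 19:36

19:36


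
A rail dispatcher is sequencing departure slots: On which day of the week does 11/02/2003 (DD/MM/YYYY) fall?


Date: 2003-02-11
January 1, 2003 is a Wednesday
Day of year: 42
Offset from Jan 1: 41 days
41 mod 7 = 6
Result: Tuesday

Tuesday


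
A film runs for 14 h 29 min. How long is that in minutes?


Hours: 14
Minutes: 29
Convert hours to minutes: 14 x 60 = 840
Add remaining minutes: 840 + 29 = 869

869


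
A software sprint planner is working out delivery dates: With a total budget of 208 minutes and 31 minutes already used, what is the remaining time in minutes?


Total budget: 208 minutes
Time used: 31 minutes
Remaining: 208 - 31 = 177 minutes
Percent used: 14.9%
Percent remaining: 85.1%

177


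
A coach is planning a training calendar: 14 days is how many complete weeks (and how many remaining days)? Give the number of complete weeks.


Total days: 14
Days per week: 7
Division: 14 / 7 = 2 remainder 0
Complete weeks: 2
Remaining days: 0

2


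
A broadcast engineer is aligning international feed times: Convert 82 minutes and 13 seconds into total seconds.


Minutes: 82
Seconds: 13
Convert minutes to seconds: 82 x 60 = 4920
Add remaining seconds: 4920 + 13 = 4933

4933


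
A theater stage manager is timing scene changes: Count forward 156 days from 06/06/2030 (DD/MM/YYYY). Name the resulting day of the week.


Start: 2030-06-06 (Thursday)
Step 1 - find target date: add 156 days
  2030-06-06 + 156 days = 2030-11-09
Step 2 - day of week:
  156 mod 7 = 2
  Thursday + 2 days -> Saturday
Result: Saturday (2030-11-09)

Saturday


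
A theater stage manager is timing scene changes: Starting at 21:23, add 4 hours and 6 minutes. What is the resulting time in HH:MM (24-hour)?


Start time: 21:23
Adding: 4 hours 6 minutes
Minutes: 23 + 6 = 29
Hours: 21 + 4 + 0 = 25
Hour wraparound: 25 mod 24 = 1
Result: 01:29

01:29


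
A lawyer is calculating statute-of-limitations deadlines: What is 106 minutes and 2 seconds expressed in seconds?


Minutes: 106
Extra seconds: 2
Seconds per minute: 60
Minutes to seconds: 106 x 60 = 6360
Total: 6360 + 2 = 6362

6362


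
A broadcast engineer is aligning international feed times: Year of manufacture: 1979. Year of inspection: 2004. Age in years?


Birth year: 1979
Current year: 2004
Age = current year - birth year
Age = 2004 - 1979 = 25

25


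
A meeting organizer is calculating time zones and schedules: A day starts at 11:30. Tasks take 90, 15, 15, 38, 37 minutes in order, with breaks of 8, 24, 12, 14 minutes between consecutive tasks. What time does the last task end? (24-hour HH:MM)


Start: 11:30 = 690 min from midnight
  after task 1 (90 min): 13:00
  after break (8 min): 13:08
  after task 2 (15 min): 13:23
  after break (24 min): 13:47
  after task 3 (15 min): 14:02
  after break (12 min): 14:14
  after task 4 (38 min): 14:52
  after break (14 min): 15:06
  after task 5 (37 min): 15:43
Total elapsed: 253 minutes
End time: 15:43

15:43


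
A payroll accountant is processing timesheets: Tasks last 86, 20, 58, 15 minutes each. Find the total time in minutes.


Durations: 86, 20, 58, 15
Running sum: 86
+ 20 = 106
+ 58 = 164
+ 15 = 179
Total duration: 179 minutes
That is 2 hours and 59 minutes

179


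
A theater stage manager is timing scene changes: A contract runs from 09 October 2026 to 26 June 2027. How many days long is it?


Start date: 2026-10-09
End date: 2027-06-26
Oct 2026: +23 days
Nov 2026: +30 days
Dec 2026: +31 days
... (6 more months)
Total: 260 days

260


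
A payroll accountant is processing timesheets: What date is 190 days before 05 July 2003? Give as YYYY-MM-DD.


Start: 2003-07-05
Subtracting 190 days
Days already passed in July: 5
After going back through July: 185 more days to subtract
June 2003: 30 days, 155 remaining
May 2003: 31 days, 124 remaining
April 2003: 30 days, 94 remaining
March 2003: 31 days, 63 remaining
Result: 2002-12-27

2002-12-27


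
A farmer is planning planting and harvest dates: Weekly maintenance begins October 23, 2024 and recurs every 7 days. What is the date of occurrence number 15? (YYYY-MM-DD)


First occurrence: 2024-10-23 (occurrence 1)
Each occurrence is 7 days after the previous.
Occurrence 15 is 14 weeks after the first.
14 weeks = 98 days
2024-10-23 + 98 days = 2025-01-29

2025-01-29


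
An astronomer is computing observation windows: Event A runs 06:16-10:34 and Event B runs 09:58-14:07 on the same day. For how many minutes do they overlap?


Interval A: [376, 634] minutes from midnight
Interval B: [598, 847] minutes from midnight
Overlap start = max(376, 598) = 598
Overlap end = min(634, 847) = 634
Overlap = 634 - 598 = 36 minutes

36


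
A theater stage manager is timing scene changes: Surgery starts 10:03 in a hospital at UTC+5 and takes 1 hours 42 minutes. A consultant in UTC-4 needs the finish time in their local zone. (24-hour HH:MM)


Start: 10:03 in UTC+5
Step 1 - add duration:
  minutes: 3 + 42 = 45
  hours: 10 + 1 + 0 = 11
  end in UTC+5: 11:45
Step 2 - convert UTC+5 -> UTC-4:
  offset difference: -4 - (5) = -9 hours
  11 + (-9) = 2 -> mod 24 = 2
Result: 02:45 in UTC-4

02:45


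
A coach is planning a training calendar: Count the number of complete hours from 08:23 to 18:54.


Start: 08:23
End: 18:54
Hour difference: 18 - 8 = 10 hours
Minute difference: 54 - 23 = 31 minutes
Total minutes: 631
Complete hours: 631 / 60 = 10 (remainder 31)

10


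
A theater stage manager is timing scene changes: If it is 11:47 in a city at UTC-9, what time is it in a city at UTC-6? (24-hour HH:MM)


Local time: 11:47 at UTC-9 (offset -9h)
Target zone: UTC-6 (offset -6h)
Difference: -6 - (-9) = 3 hours
Calculation: 11 + (3) = 14
Result: 14:47

14:47


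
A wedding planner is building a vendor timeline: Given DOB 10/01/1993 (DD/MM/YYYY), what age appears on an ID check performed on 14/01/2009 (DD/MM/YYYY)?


Birth: 1993-01-10
Reference: 2009-01-14
Year difference: 2009 - 1993 = 16
Has birthday (01-10) occurred by 01-14? Yes
Age in full years: 16

16


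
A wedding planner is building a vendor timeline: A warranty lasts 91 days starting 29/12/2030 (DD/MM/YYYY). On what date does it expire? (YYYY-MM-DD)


Start: 2030-12-29
Adding 91 days
Days remaining in December: 2
After December: 89 days still to add
January 2031: 31 days, 58 remaining
February 2031: 28 days, 30 remaining
March 2031 has 31 days, need 30
Result: 2031-03-30

2031-03-30


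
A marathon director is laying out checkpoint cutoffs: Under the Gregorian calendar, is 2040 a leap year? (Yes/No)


Year: 2040
Divisible by 4? 2040 / 4 = 510.0 -> Yes
Divisible by 100? 2040 / 100 = 20.4 -> No
Divisible by 4 but not 100, so it IS a leap year

Yes


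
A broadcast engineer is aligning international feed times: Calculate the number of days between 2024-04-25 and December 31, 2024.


Start: April 25, 2024
End: December 31, 2024
Days left in April: 5
May: 31
June: 30
July: 31
August: 31
... plus remaining months
Sum of remaining months: 245
Total: 5 + 245 = 250

250


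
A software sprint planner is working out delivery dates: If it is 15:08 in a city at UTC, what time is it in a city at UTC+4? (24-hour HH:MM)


Local time: 15:08 at UTC (offset 0h)
Target zone: UTC+4 (offset 4h)
Difference: 4 - (0) = 4 hours
Calculation: 15 + (4) = 19
Result: 19:08

19:08


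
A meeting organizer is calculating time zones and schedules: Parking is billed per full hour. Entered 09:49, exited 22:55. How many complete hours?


Start: 09:49
End: 22:55
Hour difference: 22 - 9 = 13 hours
Minute difference: 55 - 49 = 6 minutes
Total minutes: 786
Complete hours: 786 / 60 = 13 (remainder 6)

13


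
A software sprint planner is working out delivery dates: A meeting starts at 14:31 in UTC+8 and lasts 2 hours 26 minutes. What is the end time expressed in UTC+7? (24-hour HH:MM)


Start: 14:31 in UTC+8
Step 1 - add duration:
  minutes: 31 + 26 = 57
  hours: 14 + 2 + 0 = 16
  end in UTC+8: 16:57
Step 2 - convert UTC+8 -> UTC+7:
  offset difference: 7 - (8) = -1 hours
  16 + (-1) = 15 -> mod 24 = 15
Result: 15:57 in UTC+7

15:57


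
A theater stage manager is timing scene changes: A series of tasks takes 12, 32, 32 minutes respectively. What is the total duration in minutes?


Durations: 12, 32, 32
Running sum: 12
+ 32 = 44
+ 32 = 76
Total duration: 76 minutes
That is 1 hours and 16 minutes

76


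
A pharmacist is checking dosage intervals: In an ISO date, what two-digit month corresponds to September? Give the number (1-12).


Calendar month order:
8. August
9. September <--
10. October
September is month number 9

9


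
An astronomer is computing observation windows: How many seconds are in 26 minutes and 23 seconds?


Minutes: 26
Extra seconds: 23
Seconds per minute: 60
Minutes to seconds: 26 x 60 = 1560
Total: 1560 + 23 = 1583

1583


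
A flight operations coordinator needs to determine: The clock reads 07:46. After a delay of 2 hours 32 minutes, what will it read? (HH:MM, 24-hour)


Start time: 07:46
Adding: 2 hours 32 minutes
Minutes: 46 + 32 = 78
Minute overflow: 78 >= 60, so carry 1 hour, minutes = 18
Hours: 7 + 2 + 1 = 10
Result: 10:18

10:18


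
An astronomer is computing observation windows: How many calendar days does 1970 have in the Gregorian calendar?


Year: 1970
Check leap year rules:
Divisible by 4? No
1970 is not a leap year
Days: 365

365


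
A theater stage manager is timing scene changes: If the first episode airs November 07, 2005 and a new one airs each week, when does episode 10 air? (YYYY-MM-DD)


First occurrence: 2005-11-07 (occurrence 1)
Each occurrence is 7 days after the previous.
Occurrence 10 is 9 weeks after the first.
9 weeks = 63 days
2005-11-07 + 63 days = 2006-01-09

2006-01-09


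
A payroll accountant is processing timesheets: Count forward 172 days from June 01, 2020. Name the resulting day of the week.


Start: 2020-06-01 (Monday)
Step 1 - find target date: add 172 days
  2020-06-01 + 172 days = 2020-11-20
Step 2 - day of week:
  172 mod 7 = 4
  Monday + 4 days -> Friday
Result: Friday (2020-11-20)

Friday


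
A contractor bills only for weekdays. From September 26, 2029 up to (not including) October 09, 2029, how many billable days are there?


Start: 2029-09-26 (Wednesday)
End (exclusive): 2029-10-09 (Tuesday)
Total calendar days: 13
Full weeks: 13 // 7 = 1 -> 5 weekdays
Remaining 6 days starting on Wednesday:
  Wed(w), Thu(w), Fri(w), Sat(-), Sun(-), Mon(w) -> 4 weekdays
Total business days: 5 + 4 = 9

9


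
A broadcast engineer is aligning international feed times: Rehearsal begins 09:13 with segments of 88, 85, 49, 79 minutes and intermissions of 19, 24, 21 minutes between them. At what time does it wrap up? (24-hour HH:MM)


Start: 09:13 = 553 min from midnight
  after task 1 (88 min): 10:41
  after break (19 min): 11:00
  after task 2 (85 min): 12:25
  after break (24 min): 12:49
  after task 3 (49 min): 13:38
  after break (21 min): 13:59
  after task 4 (79 min): 15:18
Total elapsed: 365 minutes
End time: 15:18

15:18


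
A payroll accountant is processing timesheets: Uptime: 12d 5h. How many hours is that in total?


Days: 12
Extra hours: 5
Hours per day: 24
Days to hours: 12 x 24 = 288
Total: 288 + 5 = 293

293


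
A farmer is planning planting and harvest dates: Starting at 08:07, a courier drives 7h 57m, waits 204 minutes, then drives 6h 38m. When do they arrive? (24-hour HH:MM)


Depart: 08:07
Leg 1: +477 min -> 16:04
Layover: +204 min -> 19:28
Leg 2: +398 min -> 02:06
Total travel: 1079 minutes = 17h 59m
Arrival: 02:06

02:06


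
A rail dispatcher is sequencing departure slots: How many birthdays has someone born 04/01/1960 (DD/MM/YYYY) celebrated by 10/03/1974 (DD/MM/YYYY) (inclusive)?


Birth: 1960-01-04
Reference: 1974-03-10
Year difference: 1974 - 1960 = 14
Has birthday (01-04) occurred by 03-10? Yes
Age in full years: 14

14


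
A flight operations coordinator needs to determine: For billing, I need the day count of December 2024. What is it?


Month: December
Year: 2024
December is a 31-day month
Total: 31 days

31


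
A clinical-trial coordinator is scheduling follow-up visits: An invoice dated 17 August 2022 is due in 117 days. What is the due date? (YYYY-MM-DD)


Start: 2022-08-17
Adding 117 days
Days remaining in August: 14
After August: 103 days still to add
September 2022: 30 days, 73 remaining
October 2022: 31 days, 42 remaining
November 2022: 30 days, 12 remaining
December 2022 has 31 days, need 12
Result: 2022-12-12

2022-12-12


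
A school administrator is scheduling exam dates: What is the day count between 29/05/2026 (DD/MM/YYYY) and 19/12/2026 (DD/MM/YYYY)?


Start date: 2026-05-29
End date: 2026-12-19
May 2026: +3 days
Jun 2026: +30 days
Jul 2026: +31 days
... (5 more months)
Total: 204 days

204


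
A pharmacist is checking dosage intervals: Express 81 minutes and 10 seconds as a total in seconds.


Minutes: 81
Seconds: 10
Convert minutes to seconds: 81 x 60 = 4860
Add remaining seconds: 4860 + 10 = 4870

4870


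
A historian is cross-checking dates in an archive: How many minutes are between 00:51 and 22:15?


Start time: 00:51 = 51 minutes from midnight
End time: 22:15 = 1335 minutes from midnight
Difference: 1335 - 51 = 1284 minutes
That is 21 hours and 24 minutes

1284


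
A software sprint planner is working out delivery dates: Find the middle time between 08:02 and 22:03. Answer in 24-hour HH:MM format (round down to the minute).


Start time: 08:02 = 482 minutes from midnight
End time: 22:03 = 1323 minutes from midnight
Sum: 482 + 1323 = 1805
Midpoint: 1805 / 2 = 902 minutes
Convert: 902 / 60 = 15 hours, 2 minutes
Result: 15:02

15:02


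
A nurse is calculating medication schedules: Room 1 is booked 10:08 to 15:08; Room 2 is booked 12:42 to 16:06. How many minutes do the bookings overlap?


Interval A: [608, 908] minutes from midnight
Interval B: [762, 966] minutes from midnight
Overlap start = max(608, 762) = 762
Overlap end = min(908, 966) = 908
Overlap = 908 - 762 = 146 minutes

146


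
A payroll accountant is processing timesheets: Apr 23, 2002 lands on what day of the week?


Date: 2002-04-23
January 1, 2002 is a Tuesday
Day of year: 113
Offset from Jan 1: 112 days
112 mod 7 = 0
Result: Tuesday

Tuesday


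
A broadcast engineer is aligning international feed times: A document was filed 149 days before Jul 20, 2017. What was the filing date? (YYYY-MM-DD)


Start: 2017-07-20
Subtracting 149 days
Days already passed in July: 20
After going back through July: 129 more days to subtract
June 2017: 30 days, 99 remaining
May 2017: 31 days, 68 remaining
April 2017: 30 days, 38 remaining
March 2017: 31 days, 7 remaining
Result: 2017-02-21

2017-02-21


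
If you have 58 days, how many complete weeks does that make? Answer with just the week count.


Total days: 58
Days per week: 7
Division: 58 / 7 = 8 remainder 2
Complete weeks: 8
Remaining days: 2

8


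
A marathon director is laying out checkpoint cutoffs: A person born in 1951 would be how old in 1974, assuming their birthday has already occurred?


Birth year: 1951
Current year: 1974
Age = current year - birth year
Age = 1974 - 1951 = 23

23


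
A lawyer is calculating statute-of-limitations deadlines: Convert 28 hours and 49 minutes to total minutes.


Hours: 28
Extra minutes: 49
Minutes per hour: 60
Hours to minutes: 28 x 60 = 1680
Total: 1680 + 49 = 1729

1729


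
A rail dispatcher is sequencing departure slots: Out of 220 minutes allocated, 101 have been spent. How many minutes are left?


Total budget: 220 minutes
Time used: 101 minutes
Remaining: 220 - 101 = 119 minutes
Percent used: 45.9%
Percent remaining: 54.1%

119


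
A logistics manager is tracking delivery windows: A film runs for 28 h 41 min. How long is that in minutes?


Hours: 28
Minutes: 41
Convert hours to minutes: 28 x 60 = 1680
Add remaining minutes: 1680 + 41 = 1721

1721


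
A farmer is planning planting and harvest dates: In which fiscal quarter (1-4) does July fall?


Month: July (month 7)
Q1: January-March (months 1-3)
Q2: April-June (months 4-6)
Q3: July-September (months 7-9)
Q4: October-December (months 10-12)
Month 7 falls in Q3

3


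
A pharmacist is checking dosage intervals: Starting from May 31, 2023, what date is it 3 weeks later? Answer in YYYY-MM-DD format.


Start: 2023-05-31
Weeks to add: 3
Convert to days: 3 x 7 = 21 days
Add 21 days to 2023-05-31
Result: 2023-06-21

2023-06-21


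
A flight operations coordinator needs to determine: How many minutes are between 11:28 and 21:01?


Start time: 11:28 = 688 minutes from midnight
End time: 21:01 = 1261 minutes from midnight
Difference: 1261 - 688 = 573 minutes
That is 9 hours and 33 minutes

573


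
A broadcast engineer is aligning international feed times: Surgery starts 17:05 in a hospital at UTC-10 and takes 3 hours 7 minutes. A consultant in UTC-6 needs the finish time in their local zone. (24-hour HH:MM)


Start: 17:05 in UTC-10
Step 1 - add duration:
  minutes: 5 + 7 = 12
  hours: 17 + 3 + 0 = 20
  end in UTC-10: 20:12
Step 2 - convert UTC-10 -> UTC-6:
  offset difference: -6 - (-10) = 4 hours
  20 + (4) = 24 -> mod 24 = 0
Result: 00:12 in UTC-6

00:12


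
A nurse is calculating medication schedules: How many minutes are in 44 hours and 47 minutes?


Hours: 44
Minutes: 47
Convert hours to minutes: 44 x 60 = 2640
Add remaining minutes: 2640 + 47 = 2687

2687


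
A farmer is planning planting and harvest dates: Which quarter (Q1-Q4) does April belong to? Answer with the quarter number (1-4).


Month: April (month 4)
Q1: January-March (months 1-3)
Q2: April-June (months 4-6)
Q3: July-September (months 7-9)
Q4: October-December (months 10-12)
Month 4 falls in Q2

2


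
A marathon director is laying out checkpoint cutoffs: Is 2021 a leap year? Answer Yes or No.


Year: 2021
Divisible by 4? 2021 / 4 = 505.25 -> No
Not divisible by 4, so NOT a leap year

No


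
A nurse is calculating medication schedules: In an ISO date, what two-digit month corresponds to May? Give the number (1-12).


Calendar month order:
4. April
5. May <--
6. June
May is month number 5

5


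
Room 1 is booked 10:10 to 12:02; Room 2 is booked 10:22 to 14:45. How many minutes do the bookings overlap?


Interval A: [610, 722] minutes from midnight
Interval B: [622, 885] minutes from midnight
Overlap start = max(610, 622) = 622
Overlap end = min(722, 885) = 722
Overlap = 722 - 622 = 100 minutes

100


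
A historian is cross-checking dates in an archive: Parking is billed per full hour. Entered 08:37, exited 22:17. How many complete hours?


Start: 08:37
End: 22:17
Hour difference: 22 - 8 = 14 hours
Minute difference: 17 - 37 = -20 minutes
Total minutes: 820
Complete hours: 820 / 60 = 13 (remainder 40)

13


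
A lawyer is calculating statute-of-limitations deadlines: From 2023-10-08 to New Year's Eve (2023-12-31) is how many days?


Start: October 08, 2023
End: December 31, 2023
Days left in October: 23
November: 30
December: 31
Sum of remaining months: 61
Total: 23 + 61 = 84

84


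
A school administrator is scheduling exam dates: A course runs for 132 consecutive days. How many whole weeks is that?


Total days: 132
Days per week: 7
Division: 132 / 7 = 18 remainder 6
Complete weeks: 18
Remaining days: 6

18


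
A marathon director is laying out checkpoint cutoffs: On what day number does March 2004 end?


Month: March
Year: 2004
March is a 31-day month
Total: 31 days

31


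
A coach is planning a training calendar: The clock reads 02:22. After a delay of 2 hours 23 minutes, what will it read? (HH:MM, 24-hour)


Start time: 02:22
Adding: 2 hours 23 minutes
Minutes: 22 + 23 = 45
Hours: 2 + 2 + 0 = 4
Result: 04:45

04:45


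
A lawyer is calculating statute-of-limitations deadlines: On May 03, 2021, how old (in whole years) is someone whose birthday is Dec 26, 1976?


Birth: 1976-12-26
Reference: 2021-05-03
Year difference: 2021 - 1976 = 45
Has birthday (12-26) occurred by 05-03? No
Birthday not yet reached this year -> subtract 1
Age in full years: 44

44


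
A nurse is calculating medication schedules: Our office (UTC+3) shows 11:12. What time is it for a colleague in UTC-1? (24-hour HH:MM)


Local time: 11:12 at UTC+3 (offset 3h)
Target zone: UTC-1 (offset -1h)
Difference: -1 - (3) = -4 hours
Calculation: 11 + (-4) = 7
Result: 07:12

07:12


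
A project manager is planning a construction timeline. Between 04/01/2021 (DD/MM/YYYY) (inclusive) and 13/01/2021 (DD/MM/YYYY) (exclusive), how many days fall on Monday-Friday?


Start: 2021-01-04 (Monday)
End (exclusive): 2021-01-13 (Wednesday)
Total calendar days: 9
Full weeks: 9 // 7 = 1 -> 5 weekdays
Remaining 2 days starting on Monday:
  Mon(w), Tue(w) -> 2 weekdays
Total business days: 5 + 2 = 7

7


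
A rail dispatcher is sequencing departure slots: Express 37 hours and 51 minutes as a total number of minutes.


Hours: 37
Extra minutes: 51
Minutes per hour: 60
Hours to minutes: 37 x 60 = 2220
Total: 2220 + 51 = 2271

2271


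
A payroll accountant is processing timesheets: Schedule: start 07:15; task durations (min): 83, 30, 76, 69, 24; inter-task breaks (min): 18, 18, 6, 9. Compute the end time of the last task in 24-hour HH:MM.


Start: 07:15 = 435 min from midnight
  after task 1 (83 min): 08:38
  after break (18 min): 08:56
  after task 2 (30 min): 09:26
  after break (18 min): 09:44
  after task 3 (76 min): 11:00
  after break (6 min): 11:06
  after task 4 (69 min): 12:15
  after break (9 min): 12:24
  after task 5 (24 min): 12:48
Total elapsed: 333 minutes
End time: 12:48

12:48


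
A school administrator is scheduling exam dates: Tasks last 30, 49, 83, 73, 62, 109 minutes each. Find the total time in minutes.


Durations: 30, 49, 83, 73, 62, 109
Running sum: 30
+ 49 = 79
+ 83 = 162
+ 73 = 235
+ 62 = 297
+ 109 = 406
Total duration: 406 minutes
That is 6 hours and 46 minutes

406


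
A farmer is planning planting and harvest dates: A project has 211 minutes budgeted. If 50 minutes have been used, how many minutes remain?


Total budget: 211 minutes
Time used: 50 minutes
Remaining: 211 - 50 = 161 minutes
Percent used: 23.7%
Percent remaining: 76.3%

161


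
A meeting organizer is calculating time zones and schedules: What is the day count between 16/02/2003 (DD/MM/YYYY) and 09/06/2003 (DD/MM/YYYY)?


Start date: 2003-02-16
End date: 2003-06-09
Feb 2003: +13 days
Mar 2003: +31 days
Apr 2003: +30 days
May 2003: +31 days
Jun 2003: +8 days
Total: 113 days

113


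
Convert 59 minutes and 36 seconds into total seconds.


Minutes: 59
Seconds: 36
Convert minutes to seconds: 59 x 60 = 3540
Add remaining seconds: 3540 + 36 = 3576

3576


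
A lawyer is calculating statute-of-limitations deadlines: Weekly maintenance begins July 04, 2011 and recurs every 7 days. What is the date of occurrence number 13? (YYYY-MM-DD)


First occurrence: 2011-07-04 (occurrence 1)
Each occurrence is 7 days after the previous.
Occurrence 13 is 12 weeks after the first.
12 weeks = 84 days
2011-07-04 + 84 days = 2011-09-26

2011-09-26


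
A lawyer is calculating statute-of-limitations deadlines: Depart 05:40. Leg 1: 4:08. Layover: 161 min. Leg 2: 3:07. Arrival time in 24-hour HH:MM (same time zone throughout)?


Depart: 05:40
Leg 1: +248 min -> 09:48
Layover: +161 min -> 12:29
Leg 2: +187 min -> 15:36
Total travel: 596 minutes = 9h 56m
Arrival: 15:36

15:36


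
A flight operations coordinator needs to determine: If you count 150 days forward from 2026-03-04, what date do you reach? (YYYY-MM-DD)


Start: 2026-03-04
Adding 150 days
Days remaining in March: 27
After March: 123 days still to add
April 2026: 30 days, 93 remaining
May 2026: 31 days, 62 remaining
June 2026: 30 days, 32 remaining
July 2026: 31 days, 1 remaining
Result: 2026-08-01

2026-08-01


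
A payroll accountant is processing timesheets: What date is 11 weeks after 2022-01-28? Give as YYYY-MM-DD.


Start: 2022-01-28
Weeks to add: 11
Convert to days: 11 x 7 = 77 days
Add 77 days to 2022-01-28
Result: 2022-04-15

2022-04-15


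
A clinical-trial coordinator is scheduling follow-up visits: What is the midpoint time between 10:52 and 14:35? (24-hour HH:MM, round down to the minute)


Start time: 10:52 = 652 minutes from midnight
End time: 14:35 = 875 minutes from midnight
Sum: 652 + 875 = 1527
Midpoint: 1527 / 2 = 763 minutes
Convert: 763 / 60 = 12 hours, 43 minutes
Result: 12:43

12:43


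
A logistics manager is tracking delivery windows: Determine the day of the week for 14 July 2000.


Date: 2000-07-14
January 1, 2000 is a Saturday
Day of year: 196
Offset from Jan 1: 195 days
195 mod 7 = 6
Result: Friday

Friday


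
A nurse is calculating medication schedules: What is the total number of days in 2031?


Year: 2031
Check leap year rules:
Divisible by 4? No
2031 is not a leap year
Days: 365

365


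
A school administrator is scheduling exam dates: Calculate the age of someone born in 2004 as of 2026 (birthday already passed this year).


Birth year: 2004
Current year: 2026
Age = current year - birth year
Age = 2026 - 2004 = 22

22


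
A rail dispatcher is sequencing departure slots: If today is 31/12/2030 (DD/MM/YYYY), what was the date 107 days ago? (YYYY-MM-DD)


Start: 2030-12-31
Subtracting 107 days
Days already passed in December: 31
After going back through December: 76 more days to subtract
November 2030: 30 days, 46 remaining
October 2030: 31 days, 15 remaining
September 2030 has 30 days, need 15
Result: 2030-09-15

2030-09-15


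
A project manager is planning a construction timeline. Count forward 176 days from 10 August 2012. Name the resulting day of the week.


Start: 2012-08-10 (Friday)
Step 1 - find target date: add 176 days
  2012-08-10 + 176 days = 2013-02-02
Step 2 - day of week:
  176 mod 7 = 1
  Friday + 1 days -> Saturday
Result: Saturday (2013-02-02)

Saturday


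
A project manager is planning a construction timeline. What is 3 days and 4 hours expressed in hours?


Days: 3
Extra hours: 4
Hours per day: 24
Days to hours: 3 x 24 = 72
Total: 72 + 4 = 76

76


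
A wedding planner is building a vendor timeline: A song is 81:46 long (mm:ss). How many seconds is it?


Minutes: 81
Extra seconds: 46
Seconds per minute: 60
Minutes to seconds: 81 x 60 = 4860
Total: 4860 + 46 = 4906

4906


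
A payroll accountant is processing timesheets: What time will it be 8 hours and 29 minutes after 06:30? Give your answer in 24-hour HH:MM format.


Start time: 06:30
Adding: 8 hours 29 minutes
Minutes: 30 + 29 = 59
Hours: 6 + 8 + 0 = 14
Result: 14:59

14:59


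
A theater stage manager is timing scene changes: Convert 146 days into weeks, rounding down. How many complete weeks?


Total days: 146
Days per week: 7
Division: 146 / 7 = 20 remainder 6
Complete weeks: 20
Remaining days: 6

20


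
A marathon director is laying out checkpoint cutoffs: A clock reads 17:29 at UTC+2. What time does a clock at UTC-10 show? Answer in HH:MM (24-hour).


Local time: 17:29 at UTC+2 (offset 2h)
Target zone: UTC-10 (offset -10h)
Difference: -10 - (2) = -12 hours
Calculation: 17 + (-12) = 5
Result: 05:29

05:29


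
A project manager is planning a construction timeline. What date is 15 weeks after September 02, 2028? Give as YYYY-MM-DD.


Start: 2028-09-02
Weeks to add: 15
Convert to days: 15 x 7 = 105 days
Add 105 days to 2028-09-02
Result: 2028-12-16

2028-12-16


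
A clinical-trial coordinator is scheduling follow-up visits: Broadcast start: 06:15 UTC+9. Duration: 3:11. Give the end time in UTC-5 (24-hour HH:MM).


Start: 06:15 in UTC+9
Step 1 - add duration:
  minutes: 15 + 11 = 26
  hours: 6 + 3 + 0 = 9
  end in UTC+9: 09:26
Step 2 - convert UTC+9 -> UTC-5:
  offset difference: -5 - (9) = -14 hours
  9 + (-14) = -5 -> mod 24 = 19
Result: 19:26 in UTC-5

19:26


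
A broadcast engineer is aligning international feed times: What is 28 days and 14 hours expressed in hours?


Days: 28
Extra hours: 14
Hours per day: 24
Days to hours: 28 x 24 = 672
Total: 672 + 14 = 686

686


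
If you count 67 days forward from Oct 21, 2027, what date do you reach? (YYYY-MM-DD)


Start: 2027-10-21
Adding 67 days
Days remaining in October: 10
After October: 57 days still to add
November 2027: 30 days, 27 remaining
December 2027 has 31 days, need 27
Result: 2027-12-27

2027-12-27


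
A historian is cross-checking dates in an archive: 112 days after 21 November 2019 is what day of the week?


Start: 2019-11-21 (Thursday)
Step 1 - find target date: add 112 days
  2019-11-21 + 112 days = 2020-03-12
Step 2 - day of week:
  112 mod 7 = 0
  Thursday + 0 days -> Thursday
Result: Thursday (2020-03-12)

Thursday


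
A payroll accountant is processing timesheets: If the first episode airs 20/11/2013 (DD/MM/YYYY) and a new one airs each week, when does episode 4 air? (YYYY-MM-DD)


First occurrence: 2013-11-20 (occurrence 1)
Each occurrence is 7 days after the previous.
Occurrence 4 is 3 weeks after the first.
3 weeks = 21 days
2013-11-20 + 21 days = 2013-12-11

2013-12-11


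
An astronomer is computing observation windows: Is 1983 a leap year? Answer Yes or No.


Year: 1983
Divisible by 4? 1983 / 4 = 495.75 -> No
Not divisible by 4, so NOT a leap year

No


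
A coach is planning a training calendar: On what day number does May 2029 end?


Month: May
Year: 2029
May is a 31-day month
Total: 31 days

31


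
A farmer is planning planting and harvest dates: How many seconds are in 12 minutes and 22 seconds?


Minutes: 12
Seconds: 22
Convert minutes to seconds: 12 x 60 = 720
Add remaining seconds: 720 + 22 = 742

742


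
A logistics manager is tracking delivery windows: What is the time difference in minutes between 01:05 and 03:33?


Start time: 01:05 = 65 minutes from midnight
End time: 03:33 = 213 minutes from midnight
Difference: 213 - 65 = 148 minutes
That is 2 hours and 28 minutes

148


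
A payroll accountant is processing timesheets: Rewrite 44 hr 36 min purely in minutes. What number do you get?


Hours: 44
Extra minutes: 36
Minutes per hour: 60
Hours to minutes: 44 x 60 = 2640
Total: 2640 + 36 = 2676

2676


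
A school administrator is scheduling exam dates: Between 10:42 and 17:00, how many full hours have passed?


Start: 10:42
End: 17:00
Hour difference: 17 - 10 = 7 hours
Minute difference: 0 - 42 = -42 minutes
Total minutes: 378
Complete hours: 378 / 60 = 6 (remainder 18)

6


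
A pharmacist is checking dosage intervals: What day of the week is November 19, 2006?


Date: 2006-11-19
January 1, 2006 is a Sunday
Day of year: 323
Offset from Jan 1: 322 days
322 mod 7 = 0
Result: Sunday

Sunday


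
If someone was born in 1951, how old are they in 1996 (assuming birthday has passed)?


Birth year: 1951
Current year: 1996
Age = current year - birth year
Age = 1996 - 1951 = 45

45


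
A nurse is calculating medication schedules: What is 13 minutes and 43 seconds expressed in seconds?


Minutes: 13
Extra seconds: 43
Seconds per minute: 60
Minutes to seconds: 13 x 60 = 780
Total: 780 + 43 = 823

823


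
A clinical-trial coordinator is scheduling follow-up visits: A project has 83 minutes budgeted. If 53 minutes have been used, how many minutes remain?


Total budget: 83 minutes
Time used: 53 minutes
Remaining: 83 - 53 = 30 minutes
Percent used: 63.9%
Percent remaining: 36.1%

30


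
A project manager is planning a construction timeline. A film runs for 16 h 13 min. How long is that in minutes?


Hours: 16
Minutes: 13
Convert hours to minutes: 16 x 60 = 960
Add remaining minutes: 960 + 13 = 973

973


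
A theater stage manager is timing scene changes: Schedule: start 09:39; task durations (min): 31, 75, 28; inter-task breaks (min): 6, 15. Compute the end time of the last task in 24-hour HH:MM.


Start: 09:39 = 579 min from midnight
  after task 1 (31 min): 10:10
  after break (6 min): 10:16
  after task 2 (75 min): 11:31
  after break (15 min): 11:46
  after task 3 (28 min): 12:14
Total elapsed: 155 minutes
End time: 12:14

12:14


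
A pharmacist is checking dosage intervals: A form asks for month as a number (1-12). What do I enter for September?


Calendar month order:
8. August
9. September <--
10. October
September is month number 9

9


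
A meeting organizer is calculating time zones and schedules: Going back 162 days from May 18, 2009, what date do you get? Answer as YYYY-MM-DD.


Start: 2009-05-18
Subtracting 162 days
Days already passed in May: 18
After going back through May: 144 more days to subtract
April 2009: 30 days, 114 remaining
March 2009: 31 days, 83 remaining
February 2009: 28 days, 55 remaining
January 2009: 31 days, 24 remaining
Result: 2008-12-07

2008-12-07


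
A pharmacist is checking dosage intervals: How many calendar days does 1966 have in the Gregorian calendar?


Year: 1966
Check leap year rules:
Divisible by 4? No
1966 is not a leap year
Days: 365

365


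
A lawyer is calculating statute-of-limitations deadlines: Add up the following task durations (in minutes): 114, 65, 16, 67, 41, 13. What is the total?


Durations: 114, 65, 16, 67, 41, 13
Running sum: 114
+ 65 = 179
+ 16 = 195
+ 67 = 262
+ 41 = 303
+ 13 = 316
Total duration: 316 minutes
That is 5 hours and 16 minutes

316


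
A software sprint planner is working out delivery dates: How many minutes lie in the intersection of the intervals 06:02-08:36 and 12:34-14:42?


Interval A: [362, 516] minutes from midnight
Interval B: [754, 882] minutes from midnight
Overlap start = max(362, 754) = 754
Overlap end = min(516, 882) = 516
End <= start, so the intervals do not overlap: 0 minutes

0


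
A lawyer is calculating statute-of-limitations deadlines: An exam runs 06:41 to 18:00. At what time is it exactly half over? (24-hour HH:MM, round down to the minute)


Start time: 06:41 = 401 minutes from midnight
End time: 18:00 = 1080 minutes from midnight
Sum: 401 + 1080 = 1481
Midpoint: 1481 / 2 = 740 minutes
Convert: 740 / 60 = 12 hours, 20 minutes
Result: 12:20

12:20


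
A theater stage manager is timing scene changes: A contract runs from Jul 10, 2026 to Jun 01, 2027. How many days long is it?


Start date: 2026-07-10
End date: 2027-06-01
Jul 2026: +22 days
Aug 2026: +31 days
Sep 2026: +30 days
... (8 more months)
Total: 326 days

326


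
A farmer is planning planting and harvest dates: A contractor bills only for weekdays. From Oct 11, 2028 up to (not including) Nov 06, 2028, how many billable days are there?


Start: 2028-10-11 (Wednesday)
End (exclusive): 2028-11-06 (Monday)
Total calendar days: 26
Full weeks: 26 // 7 = 3 -> 15 weekdays
Remaining 5 days starting on Wednesday:
  Wed(w), Thu(w), Fri(w), Sat(-), Sun(-) -> 3 weekdays
Total business days: 15 + 3 = 18

18


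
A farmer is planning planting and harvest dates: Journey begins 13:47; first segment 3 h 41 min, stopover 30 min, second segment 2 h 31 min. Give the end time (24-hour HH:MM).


Depart: 13:47
Leg 1: +221 min -> 17:28
Layover: +30 min -> 17:58
Leg 2: +151 min -> 20:29
Total travel: 402 minutes = 6h 42m
Arrival: 20:29

20:29


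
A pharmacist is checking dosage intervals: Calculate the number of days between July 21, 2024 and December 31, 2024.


Start: July 21, 2024
End: December 31, 2024
Days left in July: 10
August: 31
September: 30
October: 31
November: 30
... plus remaining months
Sum of remaining months: 153
Total: 10 + 153 = 163

163


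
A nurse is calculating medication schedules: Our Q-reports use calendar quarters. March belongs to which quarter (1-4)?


Month: March (month 3)
Q1: January-March (months 1-3)
Q2: April-June (months 4-6)
Q3: July-September (months 7-9)
Q4: October-December (months 10-12)
Month 3 falls in Q1

1


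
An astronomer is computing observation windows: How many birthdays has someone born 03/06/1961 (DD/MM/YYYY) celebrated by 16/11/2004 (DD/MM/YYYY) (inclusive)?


Birth: 1961-06-03
Reference: 2004-11-16
Year difference: 2004 - 1961 = 43
Has birthday (06-03) occurred by 11-16? Yes
Age in full years: 43

43


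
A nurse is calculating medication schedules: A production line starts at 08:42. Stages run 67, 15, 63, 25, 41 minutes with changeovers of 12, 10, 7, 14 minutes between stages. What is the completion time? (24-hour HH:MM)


Start: 08:42 = 522 min from midnight
  after task 1 (67 min): 09:49
  after break (12 min): 10:01
  after task 2 (15 min): 10:16
  after break (10 min): 10:26
  after task 3 (63 min): 11:29
  after break (7 min): 11:36
  after task 4 (25 min): 12:01
  after break (14 min): 12:15
  after task 5 (41 min): 12:56
Total elapsed: 254 minutes
End time: 12:56

12:56


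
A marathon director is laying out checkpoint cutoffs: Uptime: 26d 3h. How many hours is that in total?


Days: 26
Extra hours: 3
Hours per day: 24
Days to hours: 26 x 24 = 624
Total: 624 + 3 = 627

627


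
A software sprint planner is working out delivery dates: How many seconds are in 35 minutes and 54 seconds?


Minutes: 35
Extra seconds: 54
Seconds per minute: 60
Minutes to seconds: 35 x 60 = 2100
Total: 2100 + 54 = 2154

2154


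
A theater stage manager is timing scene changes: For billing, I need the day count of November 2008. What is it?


Month: November
Year: 2008
November is a 30-day month
Total: 30 days

30


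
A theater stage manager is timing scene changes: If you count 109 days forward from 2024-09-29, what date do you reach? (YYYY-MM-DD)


Start: 2024-09-29
Adding 109 days
Days remaining in September: 1
After September: 108 days still to add
October 2024: 31 days, 77 remaining
November 2024: 30 days, 47 remaining
December 2024: 31 days, 16 remaining
January 2025 has 31 days, need 16
Result: 2025-01-16

2025-01-16


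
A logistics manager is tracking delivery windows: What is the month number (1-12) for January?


Calendar month order:
1. January <--
2. February
January is month number 1

1


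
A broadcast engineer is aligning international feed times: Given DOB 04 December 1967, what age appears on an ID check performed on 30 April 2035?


Birth: 1967-12-04
Reference: 2035-04-30
Year difference: 2035 - 1967 = 68
Has birthday (12-04) occurred by 04-30? No
Birthday not yet reached this year -> subtract 1
Age in full years: 67

67


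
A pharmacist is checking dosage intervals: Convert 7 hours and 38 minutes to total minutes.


Hours: 7
Minutes: 38
Convert hours to minutes: 7 x 60 = 420
Add remaining minutes: 420 + 38 = 458

458


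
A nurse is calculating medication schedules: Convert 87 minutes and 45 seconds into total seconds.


Minutes: 87
Seconds: 45
Convert minutes to seconds: 87 x 60 = 5220
Add remaining seconds: 5220 + 45 = 5265

5265


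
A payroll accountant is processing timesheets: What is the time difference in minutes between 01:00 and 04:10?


Start time: 01:00 = 60 minutes from midnight
End time: 04:10 = 250 minutes from midnight
Difference: 250 - 60 = 190 minutes
That is 3 hours and 10 minutes

190


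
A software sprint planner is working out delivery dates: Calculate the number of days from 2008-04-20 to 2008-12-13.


Start date: 2008-04-20
End date: 2008-12-13
Apr 2008: +11 days
May 2008: +31 days
Jun 2008: +30 days
... (6 more months)
Total: 237 days

237


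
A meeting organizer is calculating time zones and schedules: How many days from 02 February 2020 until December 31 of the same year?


Start: February 02, 2020
End: December 31, 2020
Days left in February: 27
March: 31
April: 30
May: 31
June: 30
... plus remaining months
Sum of remaining months: 306
Total: 27 + 306 = 333

333
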